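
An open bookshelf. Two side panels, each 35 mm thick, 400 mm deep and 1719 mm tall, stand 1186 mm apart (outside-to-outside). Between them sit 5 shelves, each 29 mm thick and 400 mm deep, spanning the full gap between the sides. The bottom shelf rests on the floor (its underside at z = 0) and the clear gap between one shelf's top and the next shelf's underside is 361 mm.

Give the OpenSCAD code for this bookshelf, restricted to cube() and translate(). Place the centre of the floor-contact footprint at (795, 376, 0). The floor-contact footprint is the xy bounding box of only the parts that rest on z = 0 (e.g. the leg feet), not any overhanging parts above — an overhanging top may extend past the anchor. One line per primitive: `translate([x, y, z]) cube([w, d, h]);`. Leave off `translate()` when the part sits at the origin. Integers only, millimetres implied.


translate([202, 176, 0]) cube([35, 400, 1719]);
translate([1353, 176, 0]) cube([35, 400, 1719]);
translate([237, 176, 0]) cube([1116, 400, 29]);
translate([237, 176, 390]) cube([1116, 400, 29]);
translate([237, 176, 780]) cube([1116, 400, 29]);
translate([237, 176, 1170]) cube([1116, 400, 29]);
translate([237, 176, 1560]) cube([1116, 400, 29]);


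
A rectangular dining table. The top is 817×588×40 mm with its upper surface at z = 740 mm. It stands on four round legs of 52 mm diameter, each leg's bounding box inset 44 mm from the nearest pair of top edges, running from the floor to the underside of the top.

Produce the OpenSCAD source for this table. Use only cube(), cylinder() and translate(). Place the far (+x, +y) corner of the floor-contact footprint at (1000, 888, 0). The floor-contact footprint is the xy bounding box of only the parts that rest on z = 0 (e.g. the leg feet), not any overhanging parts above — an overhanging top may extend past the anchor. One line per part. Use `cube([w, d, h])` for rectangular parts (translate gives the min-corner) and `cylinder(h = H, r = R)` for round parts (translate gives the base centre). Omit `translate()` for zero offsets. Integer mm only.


// leg_h = 740 - 40 = 700
translate([227, 344, 700]) cube([817, 588, 40]);
translate([297, 414, 0]) cylinder(h = 700, r = 26);
translate([974, 414, 0]) cylinder(h = 700, r = 26);
translate([297, 862, 0]) cylinder(h = 700, r = 26);
translate([974, 862, 0]) cylinder(h = 700, r = 26);


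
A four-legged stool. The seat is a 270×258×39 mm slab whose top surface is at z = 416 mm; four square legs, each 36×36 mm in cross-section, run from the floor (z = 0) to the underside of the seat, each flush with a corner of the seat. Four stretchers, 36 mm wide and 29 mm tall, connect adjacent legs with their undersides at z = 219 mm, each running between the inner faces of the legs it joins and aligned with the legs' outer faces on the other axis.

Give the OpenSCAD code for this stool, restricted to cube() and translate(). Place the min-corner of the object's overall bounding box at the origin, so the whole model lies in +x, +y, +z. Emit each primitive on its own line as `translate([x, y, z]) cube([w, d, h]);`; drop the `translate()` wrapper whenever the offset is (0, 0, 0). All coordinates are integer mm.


translate([0, 0, 377]) cube([270, 258, 39]);
cube([36, 36, 377]);
translate([234, 0, 0]) cube([36, 36, 377]);
translate([0, 222, 0]) cube([36, 36, 377]);
translate([234, 222, 0]) cube([36, 36, 377]);
translate([36, 0, 219]) cube([198, 36, 29]);
translate([36, 222, 219]) cube([198, 36, 29]);
translate([0, 36, 219]) cube([36, 186, 29]);
translate([234, 36, 219]) cube([36, 186, 29]);


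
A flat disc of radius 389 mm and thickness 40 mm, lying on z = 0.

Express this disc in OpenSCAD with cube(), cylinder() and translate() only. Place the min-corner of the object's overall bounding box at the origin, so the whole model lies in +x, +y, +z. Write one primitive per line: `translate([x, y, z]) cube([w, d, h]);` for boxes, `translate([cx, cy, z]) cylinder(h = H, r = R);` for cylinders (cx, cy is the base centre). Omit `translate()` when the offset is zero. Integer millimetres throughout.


translate([389, 389, 0]) cylinder(h = 40, r = 389);


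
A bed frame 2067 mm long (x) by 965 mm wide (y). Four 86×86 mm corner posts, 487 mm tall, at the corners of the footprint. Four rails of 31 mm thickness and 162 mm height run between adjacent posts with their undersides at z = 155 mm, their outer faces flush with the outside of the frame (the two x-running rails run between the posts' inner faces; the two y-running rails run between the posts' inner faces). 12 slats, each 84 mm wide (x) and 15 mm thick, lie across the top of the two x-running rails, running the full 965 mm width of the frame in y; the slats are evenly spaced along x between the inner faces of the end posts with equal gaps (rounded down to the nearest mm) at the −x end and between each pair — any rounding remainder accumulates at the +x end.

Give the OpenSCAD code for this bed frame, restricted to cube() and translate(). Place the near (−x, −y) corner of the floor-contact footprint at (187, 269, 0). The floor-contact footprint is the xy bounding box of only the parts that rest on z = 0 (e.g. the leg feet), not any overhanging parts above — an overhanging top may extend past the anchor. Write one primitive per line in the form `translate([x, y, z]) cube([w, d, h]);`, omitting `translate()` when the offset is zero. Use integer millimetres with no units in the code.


translate([187, 269, 0]) cube([86, 86, 487]);
translate([187, 1148, 0]) cube([86, 86, 487]);
translate([2168, 269, 0]) cube([86, 86, 487]);
translate([2168, 1148, 0]) cube([86, 86, 487]);
translate([273, 269, 155]) cube([1895, 31, 162]);
translate([273, 1203, 155]) cube([1895, 31, 162]);
translate([187, 355, 155]) cube([31, 793, 162]);
translate([2223, 355, 155]) cube([31, 793, 162]);
translate([341, 269, 317]) cube([84, 965, 15]);
translate([493, 269, 317]) cube([84, 965, 15]);
translate([645, 269, 317]) cube([84, 965, 15]);
translate([797, 269, 317]) cube([84, 965, 15]);
translate([949, 269, 317]) cube([84, 965, 15]);
translate([1101, 269, 317]) cube([84, 965, 15]);
translate([1253, 269, 317]) cube([84, 965, 15]);
translate([1405, 269, 317]) cube([84, 965, 15]);
translate([1557, 269, 317]) cube([84, 965, 15]);
translate([1709, 269, 317]) cube([84, 965, 15]);
translate([1861, 269, 317]) cube([84, 965, 15]);
translate([2013, 269, 317]) cube([84, 965, 15]);


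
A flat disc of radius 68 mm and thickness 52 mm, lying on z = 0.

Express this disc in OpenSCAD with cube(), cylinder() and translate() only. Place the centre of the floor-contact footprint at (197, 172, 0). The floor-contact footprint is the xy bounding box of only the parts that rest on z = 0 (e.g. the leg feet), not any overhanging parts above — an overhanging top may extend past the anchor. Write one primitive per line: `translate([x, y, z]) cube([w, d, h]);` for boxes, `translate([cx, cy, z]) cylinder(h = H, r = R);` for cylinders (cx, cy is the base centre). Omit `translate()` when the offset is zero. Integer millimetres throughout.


translate([197, 172, 0]) cylinder(h = 52, r = 68);


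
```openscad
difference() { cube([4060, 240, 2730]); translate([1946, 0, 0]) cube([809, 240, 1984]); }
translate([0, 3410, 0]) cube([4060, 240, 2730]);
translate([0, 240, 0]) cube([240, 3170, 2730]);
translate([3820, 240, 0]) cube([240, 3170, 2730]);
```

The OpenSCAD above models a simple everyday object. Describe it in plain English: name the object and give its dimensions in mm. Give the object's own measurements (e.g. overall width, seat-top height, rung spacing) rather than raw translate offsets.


A single room: four walls, each 2730 mm tall and 240 mm thick, enclosing an outside footprint 4060×3650 mm (x × y), no floor or roof. The front and back walls (−y and +y sides) run the full x-width; the side walls fit between their inner faces. A door opening 809 mm wide and 1984 mm tall is cut through the front wall from the floor up, its −x edge 1946 mm from the wall's −x end.


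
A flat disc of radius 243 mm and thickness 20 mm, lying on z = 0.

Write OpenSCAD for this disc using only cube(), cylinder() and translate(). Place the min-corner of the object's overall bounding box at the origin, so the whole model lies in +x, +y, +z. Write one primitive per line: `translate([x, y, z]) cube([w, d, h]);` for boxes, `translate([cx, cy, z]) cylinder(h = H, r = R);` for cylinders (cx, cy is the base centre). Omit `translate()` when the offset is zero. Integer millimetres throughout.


translate([243, 243, 0]) cylinder(h = 20, r = 243);


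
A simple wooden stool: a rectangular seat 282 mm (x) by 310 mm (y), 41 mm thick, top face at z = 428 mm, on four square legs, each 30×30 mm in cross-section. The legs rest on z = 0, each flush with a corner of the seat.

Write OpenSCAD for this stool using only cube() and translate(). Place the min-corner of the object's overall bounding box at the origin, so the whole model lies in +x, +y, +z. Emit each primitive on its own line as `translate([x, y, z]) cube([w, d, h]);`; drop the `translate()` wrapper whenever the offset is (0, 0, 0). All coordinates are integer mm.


translate([0, 0, 387]) cube([282, 310, 41]);
cube([30, 30, 387]);
translate([252, 0, 0]) cube([30, 30, 387]);
translate([0, 280, 0]) cube([30, 30, 387]);
translate([252, 280, 0]) cube([30, 30, 387]);


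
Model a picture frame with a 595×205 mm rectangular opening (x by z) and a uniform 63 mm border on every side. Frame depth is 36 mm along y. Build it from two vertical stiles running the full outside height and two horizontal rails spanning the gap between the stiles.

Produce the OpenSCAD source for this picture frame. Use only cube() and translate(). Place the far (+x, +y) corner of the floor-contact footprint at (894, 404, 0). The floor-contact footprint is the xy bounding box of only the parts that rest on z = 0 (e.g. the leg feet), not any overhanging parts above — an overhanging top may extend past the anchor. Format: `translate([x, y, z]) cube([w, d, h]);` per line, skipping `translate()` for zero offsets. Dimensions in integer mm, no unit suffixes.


translate([173, 368, 0]) cube([63, 36, 331]);
translate([831, 368, 0]) cube([63, 36, 331]);
translate([236, 368, 0]) cube([595, 36, 63]);
translate([236, 368, 268]) cube([595, 36, 63]);


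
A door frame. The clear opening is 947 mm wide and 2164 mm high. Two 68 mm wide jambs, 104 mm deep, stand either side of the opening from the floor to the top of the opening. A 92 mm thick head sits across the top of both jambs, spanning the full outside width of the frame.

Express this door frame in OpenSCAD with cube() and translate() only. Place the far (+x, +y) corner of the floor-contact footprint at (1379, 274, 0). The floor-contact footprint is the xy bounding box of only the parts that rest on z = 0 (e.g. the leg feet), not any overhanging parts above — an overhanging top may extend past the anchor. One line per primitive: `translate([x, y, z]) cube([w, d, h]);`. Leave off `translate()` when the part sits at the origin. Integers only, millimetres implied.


translate([296, 170, 0]) cube([68, 104, 2164]);
translate([1311, 170, 0]) cube([68, 104, 2164]);
translate([296, 170, 2164]) cube([1083, 104, 92]);


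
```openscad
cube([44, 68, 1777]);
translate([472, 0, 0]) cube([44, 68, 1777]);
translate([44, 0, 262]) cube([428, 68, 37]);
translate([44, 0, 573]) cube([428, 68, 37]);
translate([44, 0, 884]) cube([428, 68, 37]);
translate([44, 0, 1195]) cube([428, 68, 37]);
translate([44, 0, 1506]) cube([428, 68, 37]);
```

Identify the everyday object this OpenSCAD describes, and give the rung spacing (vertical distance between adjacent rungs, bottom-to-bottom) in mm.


A ladder. The rung spacing is 311 mm.

Two tall 44×68 posts with 5 short bars between them — a ladder. Adjacent rungs sit at z = 262 and z = 573, so the spacing is 573 − 262 = 311 mm.


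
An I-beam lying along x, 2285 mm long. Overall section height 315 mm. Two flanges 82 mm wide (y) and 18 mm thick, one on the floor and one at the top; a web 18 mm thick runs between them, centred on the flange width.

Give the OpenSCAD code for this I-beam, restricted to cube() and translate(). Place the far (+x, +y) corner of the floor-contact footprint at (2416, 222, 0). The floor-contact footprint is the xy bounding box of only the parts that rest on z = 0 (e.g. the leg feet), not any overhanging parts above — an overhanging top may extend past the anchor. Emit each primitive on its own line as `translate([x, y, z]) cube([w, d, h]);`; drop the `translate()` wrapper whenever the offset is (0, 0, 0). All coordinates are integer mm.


translate([131, 140, 0]) cube([2285, 82, 18]);
translate([131, 172, 18]) cube([2285, 18, 279]);
translate([131, 140, 297]) cube([2285, 82, 18]);


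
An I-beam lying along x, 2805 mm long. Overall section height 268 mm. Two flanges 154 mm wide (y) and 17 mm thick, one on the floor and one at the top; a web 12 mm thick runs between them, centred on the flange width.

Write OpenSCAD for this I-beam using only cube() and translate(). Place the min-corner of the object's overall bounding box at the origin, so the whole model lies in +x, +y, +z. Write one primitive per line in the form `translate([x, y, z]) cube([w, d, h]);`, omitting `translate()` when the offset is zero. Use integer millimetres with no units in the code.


cube([2805, 154, 17]);
translate([0, 71, 17]) cube([2805, 12, 234]);
translate([0, 0, 251]) cube([2805, 154, 17]);


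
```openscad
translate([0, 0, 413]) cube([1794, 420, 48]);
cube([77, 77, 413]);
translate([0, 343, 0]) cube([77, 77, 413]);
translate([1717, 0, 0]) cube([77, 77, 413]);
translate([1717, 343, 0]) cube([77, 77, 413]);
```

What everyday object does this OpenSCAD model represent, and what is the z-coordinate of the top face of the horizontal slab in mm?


A bench. The seat-top height is 461 mm.

A long slab on four corner posts — a bench. The slab sits at z = 413 with thickness 48, so the top is 413 + 48 = 461 mm.


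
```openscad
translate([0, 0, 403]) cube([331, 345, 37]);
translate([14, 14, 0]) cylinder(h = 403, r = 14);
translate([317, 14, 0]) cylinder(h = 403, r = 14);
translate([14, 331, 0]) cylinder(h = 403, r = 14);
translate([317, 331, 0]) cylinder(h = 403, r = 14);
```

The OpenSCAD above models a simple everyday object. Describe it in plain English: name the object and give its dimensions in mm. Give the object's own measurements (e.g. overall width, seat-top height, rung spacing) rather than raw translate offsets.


A simple wooden stool: a rectangular seat 331 mm (x) by 345 mm (y), 37 mm thick, top face at z = 440 mm, on four round legs, each 28 mm in diameter. The legs rest on z = 0, each leg's axis is inset half a diameter from the nearest pair of seat edges (so the leg's bounding box is flush with the corner).


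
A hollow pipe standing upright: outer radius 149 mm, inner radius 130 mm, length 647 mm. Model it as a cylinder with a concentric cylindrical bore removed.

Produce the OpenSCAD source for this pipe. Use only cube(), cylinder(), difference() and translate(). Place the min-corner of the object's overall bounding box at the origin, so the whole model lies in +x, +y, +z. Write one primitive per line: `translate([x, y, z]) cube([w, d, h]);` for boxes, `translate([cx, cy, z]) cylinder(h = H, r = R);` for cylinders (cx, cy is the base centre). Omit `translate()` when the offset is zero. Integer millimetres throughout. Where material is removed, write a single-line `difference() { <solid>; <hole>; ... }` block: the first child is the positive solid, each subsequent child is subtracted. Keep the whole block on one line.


difference() { translate([149, 149, 0]) cylinder(h = 647, r = 149); translate([149, 149, 0]) cylinder(h = 647, r = 130); }


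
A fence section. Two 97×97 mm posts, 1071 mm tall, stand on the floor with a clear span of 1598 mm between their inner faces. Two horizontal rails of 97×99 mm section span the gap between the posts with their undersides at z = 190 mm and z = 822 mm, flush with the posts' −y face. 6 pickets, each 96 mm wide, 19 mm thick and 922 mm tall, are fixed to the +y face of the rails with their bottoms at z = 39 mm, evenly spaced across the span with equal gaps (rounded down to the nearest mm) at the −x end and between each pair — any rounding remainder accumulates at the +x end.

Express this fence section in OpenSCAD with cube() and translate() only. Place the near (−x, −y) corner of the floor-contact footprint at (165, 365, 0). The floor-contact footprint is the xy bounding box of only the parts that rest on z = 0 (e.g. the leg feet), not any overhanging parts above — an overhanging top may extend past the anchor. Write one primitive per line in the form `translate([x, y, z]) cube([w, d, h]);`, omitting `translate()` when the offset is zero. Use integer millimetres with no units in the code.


translate([165, 365, 0]) cube([97, 97, 1071]);
translate([1860, 365, 0]) cube([97, 97, 1071]);
translate([262, 365, 190]) cube([1598, 97, 99]);
translate([262, 365, 822]) cube([1598, 97, 99]);
translate([408, 462, 39]) cube([96, 19, 922]);
translate([650, 462, 39]) cube([96, 19, 922]);
translate([892, 462, 39]) cube([96, 19, 922]);
translate([1134, 462, 39]) cube([96, 19, 922]);
translate([1376, 462, 39]) cube([96, 19, 922]);
translate([1618, 462, 39]) cube([96, 19, 922]);


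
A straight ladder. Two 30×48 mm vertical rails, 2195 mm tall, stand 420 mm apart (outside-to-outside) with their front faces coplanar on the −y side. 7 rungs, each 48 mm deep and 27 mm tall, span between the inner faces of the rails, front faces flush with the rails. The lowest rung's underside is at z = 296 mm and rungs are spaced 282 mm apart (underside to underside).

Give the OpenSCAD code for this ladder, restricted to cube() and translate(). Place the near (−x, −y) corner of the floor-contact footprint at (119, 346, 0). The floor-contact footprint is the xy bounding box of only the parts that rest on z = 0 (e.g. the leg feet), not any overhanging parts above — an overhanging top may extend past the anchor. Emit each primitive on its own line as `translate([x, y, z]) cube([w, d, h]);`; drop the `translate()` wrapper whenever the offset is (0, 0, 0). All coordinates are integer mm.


translate([119, 346, 0]) cube([30, 48, 2195]);
translate([509, 346, 0]) cube([30, 48, 2195]);
translate([149, 346, 296]) cube([360, 48, 27]);
translate([149, 346, 578]) cube([360, 48, 27]);
translate([149, 346, 860]) cube([360, 48, 27]);
translate([149, 346, 1142]) cube([360, 48, 27]);
translate([149, 346, 1424]) cube([360, 48, 27]);
translate([149, 346, 1706]) cube([360, 48, 27]);
translate([149, 346, 1988]) cube([360, 48, 27]);


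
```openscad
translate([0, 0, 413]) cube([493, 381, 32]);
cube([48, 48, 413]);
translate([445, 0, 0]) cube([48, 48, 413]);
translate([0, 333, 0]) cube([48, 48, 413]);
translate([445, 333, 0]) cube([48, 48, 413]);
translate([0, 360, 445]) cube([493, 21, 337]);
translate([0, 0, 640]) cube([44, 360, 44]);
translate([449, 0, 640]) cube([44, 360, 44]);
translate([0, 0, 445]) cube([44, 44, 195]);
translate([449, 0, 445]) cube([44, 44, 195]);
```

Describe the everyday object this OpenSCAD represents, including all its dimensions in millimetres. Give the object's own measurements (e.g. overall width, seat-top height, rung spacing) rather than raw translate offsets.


A chair. The seat is a 493×381×32 mm slab with its top at z = 445 mm, on four 48×48 mm corner legs (flush with the seat edges, standing on z = 0). A flat backrest 21 mm thick, 337 mm tall, spans the full seat width and rises from the seat top along its +y edge, rear face flush with the rear of the seat. Two armrests of 44×44 mm section run along each side from the seat's front edge to the front of the backrest, top faces 239 mm above the seat top and outer faces flush with the seat's x-edges; a 44×44 mm post under the front of each armrest stands on the seat at the front corner.


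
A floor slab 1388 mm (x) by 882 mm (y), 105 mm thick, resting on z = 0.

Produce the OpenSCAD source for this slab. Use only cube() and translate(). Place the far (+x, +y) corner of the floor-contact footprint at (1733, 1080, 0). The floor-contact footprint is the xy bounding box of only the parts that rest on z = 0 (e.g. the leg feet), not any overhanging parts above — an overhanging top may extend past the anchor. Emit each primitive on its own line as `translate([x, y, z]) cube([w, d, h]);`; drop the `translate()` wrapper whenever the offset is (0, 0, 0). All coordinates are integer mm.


translate([345, 198, 0]) cube([1388, 882, 105]);


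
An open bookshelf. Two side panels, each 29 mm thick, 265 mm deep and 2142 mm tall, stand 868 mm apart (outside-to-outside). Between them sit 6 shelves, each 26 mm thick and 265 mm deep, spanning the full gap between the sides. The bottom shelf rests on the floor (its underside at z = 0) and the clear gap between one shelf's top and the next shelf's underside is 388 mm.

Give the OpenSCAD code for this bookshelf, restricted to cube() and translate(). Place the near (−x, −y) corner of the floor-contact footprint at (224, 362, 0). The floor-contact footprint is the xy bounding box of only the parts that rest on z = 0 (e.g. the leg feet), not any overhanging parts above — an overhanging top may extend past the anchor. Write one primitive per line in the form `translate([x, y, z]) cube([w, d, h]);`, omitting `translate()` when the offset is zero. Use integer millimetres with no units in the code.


translate([224, 362, 0]) cube([29, 265, 2142]);
translate([1063, 362, 0]) cube([29, 265, 2142]);
translate([253, 362, 0]) cube([810, 265, 26]);
translate([253, 362, 414]) cube([810, 265, 26]);
translate([253, 362, 828]) cube([810, 265, 26]);
translate([253, 362, 1242]) cube([810, 265, 26]);
translate([253, 362, 1656]) cube([810, 265, 26]);
translate([253, 362, 2070]) cube([810, 265, 26]);


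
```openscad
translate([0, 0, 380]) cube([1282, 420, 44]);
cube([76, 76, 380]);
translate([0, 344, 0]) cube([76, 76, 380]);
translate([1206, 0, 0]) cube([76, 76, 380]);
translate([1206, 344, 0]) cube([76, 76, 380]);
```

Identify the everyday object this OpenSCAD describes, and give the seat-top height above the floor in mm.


A bench. The seat-top height is 424 mm.

A long slab on four corner posts — a bench. The slab sits at z = 380 with thickness 44, so the top is 380 + 44 = 424 mm.


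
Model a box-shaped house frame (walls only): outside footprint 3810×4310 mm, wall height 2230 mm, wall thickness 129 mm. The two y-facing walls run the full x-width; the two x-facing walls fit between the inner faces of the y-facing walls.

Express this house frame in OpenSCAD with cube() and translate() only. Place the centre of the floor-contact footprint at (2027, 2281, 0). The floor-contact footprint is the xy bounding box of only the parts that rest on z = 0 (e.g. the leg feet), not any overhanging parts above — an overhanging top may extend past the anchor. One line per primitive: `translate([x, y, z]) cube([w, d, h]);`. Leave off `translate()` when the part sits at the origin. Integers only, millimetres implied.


translate([122, 126, 0]) cube([3810, 129, 2230]);
translate([122, 4307, 0]) cube([3810, 129, 2230]);
translate([122, 255, 0]) cube([129, 4052, 2230]);
translate([3803, 255, 0]) cube([129, 4052, 2230]);


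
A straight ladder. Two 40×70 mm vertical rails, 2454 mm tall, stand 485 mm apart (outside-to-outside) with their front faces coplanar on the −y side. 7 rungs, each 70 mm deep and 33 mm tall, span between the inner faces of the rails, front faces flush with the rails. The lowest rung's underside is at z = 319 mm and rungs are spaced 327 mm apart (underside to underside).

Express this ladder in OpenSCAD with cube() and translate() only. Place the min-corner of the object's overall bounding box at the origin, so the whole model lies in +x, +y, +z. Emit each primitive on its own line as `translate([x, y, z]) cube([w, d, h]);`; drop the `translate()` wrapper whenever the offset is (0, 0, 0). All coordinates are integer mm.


// rung span = 485 - 2*40 = 405
// rung[k] z = 319 + k*327
cube([40, 70, 2454]);
translate([445, 0, 0]) cube([40, 70, 2454]);
translate([40, 0, 319]) cube([405, 70, 33]);
translate([40, 0, 646]) cube([405, 70, 33]);
translate([40, 0, 973]) cube([405, 70, 33]);
translate([40, 0, 1300]) cube([405, 70, 33]);
translate([40, 0, 1627]) cube([405, 70, 33]);
translate([40, 0, 1954]) cube([405, 70, 33]);
translate([40, 0, 2281]) cube([405, 70, 33]);


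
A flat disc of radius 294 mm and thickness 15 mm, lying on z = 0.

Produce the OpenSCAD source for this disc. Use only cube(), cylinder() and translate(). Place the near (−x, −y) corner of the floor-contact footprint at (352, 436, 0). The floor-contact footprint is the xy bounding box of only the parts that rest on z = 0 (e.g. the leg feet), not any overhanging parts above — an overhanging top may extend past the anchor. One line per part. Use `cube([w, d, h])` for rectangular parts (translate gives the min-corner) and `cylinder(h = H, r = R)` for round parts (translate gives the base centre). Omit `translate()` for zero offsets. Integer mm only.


translate([646, 730, 0]) cylinder(h = 15, r = 294);


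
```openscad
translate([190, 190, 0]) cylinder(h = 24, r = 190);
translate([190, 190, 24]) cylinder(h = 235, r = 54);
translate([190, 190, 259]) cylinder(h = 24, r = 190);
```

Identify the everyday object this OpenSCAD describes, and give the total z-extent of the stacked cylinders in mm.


A spool. The overall height is 283 mm.

Three coaxial cylinders, large–small–large — a spool. Two 24 mm flanges and a 235 mm core give 24 + 235 + 24 = 283 mm.


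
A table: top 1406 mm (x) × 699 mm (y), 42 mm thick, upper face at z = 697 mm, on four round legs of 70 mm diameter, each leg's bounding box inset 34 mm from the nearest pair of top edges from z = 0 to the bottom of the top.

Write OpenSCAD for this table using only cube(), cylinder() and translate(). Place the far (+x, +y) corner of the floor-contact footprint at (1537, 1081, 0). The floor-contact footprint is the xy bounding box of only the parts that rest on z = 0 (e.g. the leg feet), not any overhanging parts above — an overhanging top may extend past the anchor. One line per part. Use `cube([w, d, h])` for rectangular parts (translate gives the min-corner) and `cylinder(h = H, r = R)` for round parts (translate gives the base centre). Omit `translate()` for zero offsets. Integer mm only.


translate([165, 416, 655]) cube([1406, 699, 42]);
translate([234, 485, 0]) cylinder(h = 655, r = 35);
translate([1502, 485, 0]) cylinder(h = 655, r = 35);
translate([234, 1046, 0]) cylinder(h = 655, r = 35);
translate([1502, 1046, 0]) cylinder(h = 655, r = 35);


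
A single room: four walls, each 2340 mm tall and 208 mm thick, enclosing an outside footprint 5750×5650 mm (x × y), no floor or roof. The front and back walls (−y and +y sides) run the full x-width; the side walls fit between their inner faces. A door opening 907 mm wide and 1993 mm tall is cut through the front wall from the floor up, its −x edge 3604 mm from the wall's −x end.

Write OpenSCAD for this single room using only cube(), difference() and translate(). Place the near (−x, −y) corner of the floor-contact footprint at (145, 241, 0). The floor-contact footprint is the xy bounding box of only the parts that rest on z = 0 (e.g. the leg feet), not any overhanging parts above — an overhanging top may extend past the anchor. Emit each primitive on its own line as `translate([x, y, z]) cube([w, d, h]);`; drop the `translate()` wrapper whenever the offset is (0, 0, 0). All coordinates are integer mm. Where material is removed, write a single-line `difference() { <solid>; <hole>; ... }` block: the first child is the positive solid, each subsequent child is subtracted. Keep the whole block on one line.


difference() { translate([145, 241, 0]) cube([5750, 208, 2340]); translate([3749, 241, 0]) cube([907, 208, 1993]); }
translate([145, 5683, 0]) cube([5750, 208, 2340]);
translate([145, 449, 0]) cube([208, 5234, 2340]);
translate([5687, 449, 0]) cube([208, 5234, 2340]);


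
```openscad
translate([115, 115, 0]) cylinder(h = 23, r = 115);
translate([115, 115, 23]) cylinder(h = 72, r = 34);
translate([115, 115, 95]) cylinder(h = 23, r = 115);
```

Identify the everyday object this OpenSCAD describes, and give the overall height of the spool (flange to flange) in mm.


A spool. The overall height is 118 mm.

Three coaxial cylinders, large–small–large — a spool. Two 23 mm flanges and a 72 mm core give 23 + 72 + 23 = 118 mm.


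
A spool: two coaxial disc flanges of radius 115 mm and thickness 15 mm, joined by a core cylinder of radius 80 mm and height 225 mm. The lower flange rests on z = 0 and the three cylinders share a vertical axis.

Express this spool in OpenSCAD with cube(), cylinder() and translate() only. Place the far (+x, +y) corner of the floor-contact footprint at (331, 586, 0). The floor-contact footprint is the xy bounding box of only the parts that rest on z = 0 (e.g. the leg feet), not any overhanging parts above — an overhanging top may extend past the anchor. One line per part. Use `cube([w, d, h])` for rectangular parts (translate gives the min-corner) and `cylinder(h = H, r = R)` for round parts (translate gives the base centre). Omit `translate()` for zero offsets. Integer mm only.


translate([216, 471, 0]) cylinder(h = 15, r = 115);
translate([216, 471, 15]) cylinder(h = 225, r = 80);
translate([216, 471, 240]) cylinder(h = 15, r = 115);


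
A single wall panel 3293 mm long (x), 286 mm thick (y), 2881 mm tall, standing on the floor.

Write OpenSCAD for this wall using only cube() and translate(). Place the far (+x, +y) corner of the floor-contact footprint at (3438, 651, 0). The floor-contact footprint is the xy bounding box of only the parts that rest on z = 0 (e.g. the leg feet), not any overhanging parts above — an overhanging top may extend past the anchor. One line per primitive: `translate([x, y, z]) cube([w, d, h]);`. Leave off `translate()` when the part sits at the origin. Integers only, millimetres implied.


translate([145, 365, 0]) cube([3293, 286, 2881]);


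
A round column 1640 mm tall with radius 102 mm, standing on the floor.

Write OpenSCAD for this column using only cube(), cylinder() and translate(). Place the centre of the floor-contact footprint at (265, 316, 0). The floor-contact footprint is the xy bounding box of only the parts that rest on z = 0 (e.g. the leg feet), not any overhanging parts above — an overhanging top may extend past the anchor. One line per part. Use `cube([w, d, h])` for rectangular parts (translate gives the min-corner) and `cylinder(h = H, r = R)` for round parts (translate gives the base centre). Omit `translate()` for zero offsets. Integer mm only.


translate([265, 316, 0]) cylinder(h = 1640, r = 102);


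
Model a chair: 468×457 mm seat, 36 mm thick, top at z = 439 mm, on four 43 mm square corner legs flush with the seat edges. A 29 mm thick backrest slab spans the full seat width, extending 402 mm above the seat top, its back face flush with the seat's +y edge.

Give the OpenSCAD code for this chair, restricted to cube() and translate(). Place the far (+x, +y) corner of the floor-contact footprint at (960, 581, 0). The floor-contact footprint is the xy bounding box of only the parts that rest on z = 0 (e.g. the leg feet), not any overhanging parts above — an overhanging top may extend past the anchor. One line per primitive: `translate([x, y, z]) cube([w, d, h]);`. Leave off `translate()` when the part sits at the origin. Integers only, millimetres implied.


// leg_h = 439 - 36 = 403
translate([492, 124, 403]) cube([468, 457, 36]);
translate([492, 124, 0]) cube([43, 43, 403]);
translate([917, 124, 0]) cube([43, 43, 403]);
translate([492, 538, 0]) cube([43, 43, 403]);
translate([917, 538, 0]) cube([43, 43, 403]);
translate([492, 552, 439]) cube([468, 29, 402]);


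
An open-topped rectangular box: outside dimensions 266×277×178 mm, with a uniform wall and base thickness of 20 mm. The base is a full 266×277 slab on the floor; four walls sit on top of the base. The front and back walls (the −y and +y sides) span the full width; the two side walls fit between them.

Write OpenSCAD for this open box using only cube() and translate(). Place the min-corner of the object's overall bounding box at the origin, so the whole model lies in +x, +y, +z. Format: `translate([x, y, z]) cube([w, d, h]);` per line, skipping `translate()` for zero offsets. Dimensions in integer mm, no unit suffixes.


cube([266, 277, 20]);
translate([0, 0, 20]) cube([266, 20, 158]);
translate([0, 257, 20]) cube([266, 20, 158]);
translate([0, 20, 20]) cube([20, 237, 158]);
translate([246, 20, 20]) cube([20, 237, 158]);


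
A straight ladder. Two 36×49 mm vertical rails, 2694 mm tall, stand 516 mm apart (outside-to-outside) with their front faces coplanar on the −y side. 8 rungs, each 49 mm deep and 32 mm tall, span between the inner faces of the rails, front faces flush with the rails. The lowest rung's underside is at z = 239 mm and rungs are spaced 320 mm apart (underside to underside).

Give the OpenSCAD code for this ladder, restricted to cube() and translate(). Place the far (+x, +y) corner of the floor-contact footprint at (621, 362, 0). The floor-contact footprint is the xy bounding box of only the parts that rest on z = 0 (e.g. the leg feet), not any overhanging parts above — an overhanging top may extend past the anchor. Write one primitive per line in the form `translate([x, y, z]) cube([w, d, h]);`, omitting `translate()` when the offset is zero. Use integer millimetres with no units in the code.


translate([105, 313, 0]) cube([36, 49, 2694]);
translate([585, 313, 0]) cube([36, 49, 2694]);
translate([141, 313, 239]) cube([444, 49, 32]);
translate([141, 313, 559]) cube([444, 49, 32]);
translate([141, 313, 879]) cube([444, 49, 32]);
translate([141, 313, 1199]) cube([444, 49, 32]);
translate([141, 313, 1519]) cube([444, 49, 32]);
translate([141, 313, 1839]) cube([444, 49, 32]);
translate([141, 313, 2159]) cube([444, 49, 32]);
translate([141, 313, 2479]) cube([444, 49, 32]);


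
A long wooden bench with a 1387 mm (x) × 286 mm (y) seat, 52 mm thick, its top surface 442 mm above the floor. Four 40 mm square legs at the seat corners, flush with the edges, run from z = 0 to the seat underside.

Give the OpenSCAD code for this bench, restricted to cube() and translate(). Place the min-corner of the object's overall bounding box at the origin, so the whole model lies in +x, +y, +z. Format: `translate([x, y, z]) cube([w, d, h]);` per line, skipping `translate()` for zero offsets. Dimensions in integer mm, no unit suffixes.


translate([0, 0, 390]) cube([1387, 286, 52]);
cube([40, 40, 390]);
translate([0, 246, 0]) cube([40, 40, 390]);
translate([1347, 0, 0]) cube([40, 40, 390]);
translate([1347, 246, 0]) cube([40, 40, 390]);


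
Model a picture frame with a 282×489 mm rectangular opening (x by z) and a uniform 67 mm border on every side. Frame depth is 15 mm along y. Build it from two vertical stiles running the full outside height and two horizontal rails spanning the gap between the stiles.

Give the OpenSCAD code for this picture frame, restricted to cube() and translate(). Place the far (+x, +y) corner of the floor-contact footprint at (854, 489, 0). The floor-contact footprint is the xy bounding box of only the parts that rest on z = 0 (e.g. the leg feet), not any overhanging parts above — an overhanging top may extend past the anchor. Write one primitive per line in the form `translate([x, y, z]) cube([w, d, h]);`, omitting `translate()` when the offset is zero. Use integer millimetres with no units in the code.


translate([438, 474, 0]) cube([67, 15, 623]);
translate([787, 474, 0]) cube([67, 15, 623]);
translate([505, 474, 0]) cube([282, 15, 67]);
translate([505, 474, 556]) cube([282, 15, 67]);


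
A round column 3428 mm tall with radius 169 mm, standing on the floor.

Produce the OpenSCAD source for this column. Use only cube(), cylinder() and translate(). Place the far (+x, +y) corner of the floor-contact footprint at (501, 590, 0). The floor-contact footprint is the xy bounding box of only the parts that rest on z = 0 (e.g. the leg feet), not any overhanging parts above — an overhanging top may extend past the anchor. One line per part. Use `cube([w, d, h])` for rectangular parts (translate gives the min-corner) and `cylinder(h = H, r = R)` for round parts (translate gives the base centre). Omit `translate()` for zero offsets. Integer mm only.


translate([332, 421, 0]) cylinder(h = 3428, r = 169);


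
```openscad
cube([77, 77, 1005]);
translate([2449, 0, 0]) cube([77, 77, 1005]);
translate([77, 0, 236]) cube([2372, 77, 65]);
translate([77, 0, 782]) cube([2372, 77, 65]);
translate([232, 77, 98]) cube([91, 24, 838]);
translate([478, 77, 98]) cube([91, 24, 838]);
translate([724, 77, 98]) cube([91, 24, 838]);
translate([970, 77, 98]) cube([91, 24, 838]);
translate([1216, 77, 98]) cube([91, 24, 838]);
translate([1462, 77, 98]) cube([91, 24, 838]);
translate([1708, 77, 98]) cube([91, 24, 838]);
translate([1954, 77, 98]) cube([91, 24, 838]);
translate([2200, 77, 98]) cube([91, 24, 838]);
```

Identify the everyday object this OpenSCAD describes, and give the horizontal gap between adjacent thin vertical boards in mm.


A fence section. The picket gap is 155 mm.

Two posts, two rails, 9 pickets — a fence section. Span 2372 mm holds 9 pickets of 91 mm with 10 equal gaps: ⌊(2372 − 9·91) / 10⌋ = 155 mm.


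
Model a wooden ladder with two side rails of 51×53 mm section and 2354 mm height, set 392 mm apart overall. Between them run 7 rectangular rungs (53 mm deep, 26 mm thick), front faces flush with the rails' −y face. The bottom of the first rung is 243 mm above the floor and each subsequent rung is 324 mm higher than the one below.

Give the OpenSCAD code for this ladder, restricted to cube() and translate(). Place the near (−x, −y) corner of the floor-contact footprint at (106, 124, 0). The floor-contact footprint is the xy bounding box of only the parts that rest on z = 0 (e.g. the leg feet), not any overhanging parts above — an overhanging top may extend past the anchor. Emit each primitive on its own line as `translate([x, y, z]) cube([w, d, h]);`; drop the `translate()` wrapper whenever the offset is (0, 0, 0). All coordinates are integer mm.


// rung span = 392 - 2*51 = 290
// rung[k] z = 243 + k*324
translate([106, 124, 0]) cube([51, 53, 2354]);
translate([447, 124, 0]) cube([51, 53, 2354]);
translate([157, 124, 243]) cube([290, 53, 26]);
translate([157, 124, 567]) cube([290, 53, 26]);
translate([157, 124, 891]) cube([290, 53, 26]);
translate([157, 124, 1215]) cube([290, 53, 26]);
translate([157, 124, 1539]) cube([290, 53, 26]);
translate([157, 124, 1863]) cube([290, 53, 26]);
translate([157, 124, 2187]) cube([290, 53, 26]);


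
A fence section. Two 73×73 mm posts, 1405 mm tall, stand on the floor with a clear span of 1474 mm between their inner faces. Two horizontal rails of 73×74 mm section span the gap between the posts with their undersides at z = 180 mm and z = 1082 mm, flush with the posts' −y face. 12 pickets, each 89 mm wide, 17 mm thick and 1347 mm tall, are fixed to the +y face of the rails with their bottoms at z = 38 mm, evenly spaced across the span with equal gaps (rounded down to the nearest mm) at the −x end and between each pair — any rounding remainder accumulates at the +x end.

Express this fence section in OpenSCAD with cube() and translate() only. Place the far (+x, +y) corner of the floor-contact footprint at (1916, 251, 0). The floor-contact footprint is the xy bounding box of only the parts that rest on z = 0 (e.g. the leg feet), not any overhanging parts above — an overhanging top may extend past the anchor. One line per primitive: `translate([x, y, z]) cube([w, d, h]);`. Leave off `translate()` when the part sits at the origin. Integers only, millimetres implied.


translate([296, 178, 0]) cube([73, 73, 1405]);
translate([1843, 178, 0]) cube([73, 73, 1405]);
translate([369, 178, 180]) cube([1474, 73, 74]);
translate([369, 178, 1082]) cube([1474, 73, 74]);
translate([400, 251, 38]) cube([89, 17, 1347]);
translate([520, 251, 38]) cube([89, 17, 1347]);
translate([640, 251, 38]) cube([89, 17, 1347]);
translate([760, 251, 38]) cube([89, 17, 1347]);
translate([880, 251, 38]) cube([89, 17, 1347]);
translate([1000, 251, 38]) cube([89, 17, 1347]);
translate([1120, 251, 38]) cube([89, 17, 1347]);
translate([1240, 251, 38]) cube([89, 17, 1347]);
translate([1360, 251, 38]) cube([89, 17, 1347]);
translate([1480, 251, 38]) cube([89, 17, 1347]);
translate([1600, 251, 38]) cube([89, 17, 1347]);
translate([1720, 251, 38]) cube([89, 17, 1347]);
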